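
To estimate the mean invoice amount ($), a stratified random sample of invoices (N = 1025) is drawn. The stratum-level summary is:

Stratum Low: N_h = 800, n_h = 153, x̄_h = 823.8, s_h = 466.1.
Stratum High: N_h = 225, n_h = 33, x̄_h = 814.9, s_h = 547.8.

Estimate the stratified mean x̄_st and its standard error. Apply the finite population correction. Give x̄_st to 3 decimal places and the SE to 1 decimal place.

x̄_st = Σ W_h x̄_h = (800·823.8 + 225·814.9)/1025 = 821.84634
V̂(x̄_st) = Σ W_h² (1 − n_h/N_h) s_h²/n_h, with W_h = N_h/N and N = 1025:
  stratum Low: (800/1025)²·(1 − 153/800)·466.1²/153 = 699.541
  stratum High: (225/1025)²·(1 − 33/225)·547.8²/33 = 373.909
V̂(x̄_st) = 1073.45
SE(x̄_st) = √1073.45 = 32.7636

x̄_st ≈ 821.846, SE ≈ 32.8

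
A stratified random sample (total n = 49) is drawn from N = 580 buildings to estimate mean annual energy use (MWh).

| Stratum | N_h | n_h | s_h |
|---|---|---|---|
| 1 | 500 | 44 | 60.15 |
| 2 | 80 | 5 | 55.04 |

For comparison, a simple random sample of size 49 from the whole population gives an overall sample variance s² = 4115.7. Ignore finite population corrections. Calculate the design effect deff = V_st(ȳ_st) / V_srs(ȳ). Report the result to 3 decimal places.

V̂(ȳ_st) = Σ W_h² s_h²/n_h, with W_h = N_h/N and N = 580:
  stratum 1: (500/580)²·60.15²/44 = 61.1086
  stratum 2: (80/580)²·55.04²/5 = 11.5269
V_st = 72.6355
V_srs = s²/n = 4115.7/49 = 83.9939
deff = V_st / V_srs = 72.6355/83.9939 = 0.8648

deff ≈ 0.865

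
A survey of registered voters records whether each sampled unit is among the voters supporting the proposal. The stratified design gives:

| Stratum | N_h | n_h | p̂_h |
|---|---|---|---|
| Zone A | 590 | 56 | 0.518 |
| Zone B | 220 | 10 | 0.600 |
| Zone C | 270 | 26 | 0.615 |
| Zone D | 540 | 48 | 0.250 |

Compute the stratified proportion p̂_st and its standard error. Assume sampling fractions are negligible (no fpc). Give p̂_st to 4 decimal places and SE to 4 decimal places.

N = 1620; stratum weights W_h = N_h/N.
p̂_st = Σ W_h p̂_h = (590·0.518 + 220·0.600 + 270·0.615 + 540·0.250)/1620 = 0.45597
V̂(p̂_st) = Σ W_h² p̂_h(1−p̂_h)/(n_h−1):
  stratum Zone A: (590/1620)²·0.518·0.482/55 = 0.000602127
  stratum Zone B: (220/1620)²·0.600·0.400/9 = 0.000491795
  stratum Zone C: (270/1620)²·0.615·0.385/25 = 0.000263083
  stratum Zone D: (540/1620)²·0.250·0.750/47 = 0.000443262
V̂(p̂_st) = 0.00180027; SE = √V̂ = 0.0424296

p̂_st ≈ 0.4560, SE ≈ 0.0424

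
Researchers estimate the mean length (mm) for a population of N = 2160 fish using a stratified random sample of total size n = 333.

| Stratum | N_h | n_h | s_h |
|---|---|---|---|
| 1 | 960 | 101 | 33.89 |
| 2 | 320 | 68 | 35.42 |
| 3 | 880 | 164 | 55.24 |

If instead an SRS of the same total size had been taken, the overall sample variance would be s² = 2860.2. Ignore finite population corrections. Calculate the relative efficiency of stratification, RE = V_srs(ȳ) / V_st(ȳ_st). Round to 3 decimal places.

V̂(ȳ_st) = Σ W_h² s_h²/n_h, with W_h = N_h/N and N = 2160:
  stratum 1: (960/2160)²·33.89²/101 = 2.24624
  stratum 2: (320/2160)²·35.42²/68 = 0.404931
  stratum 3: (880/2160)²·55.24²/164 = 3.08831
V_st = 5.73949
V_srs = s²/n = 2860.2/333 = 8.58919
Relative efficiency = V_srs / V_st = 8.58919/5.73949 = 1.4965

RE ≈ 1.497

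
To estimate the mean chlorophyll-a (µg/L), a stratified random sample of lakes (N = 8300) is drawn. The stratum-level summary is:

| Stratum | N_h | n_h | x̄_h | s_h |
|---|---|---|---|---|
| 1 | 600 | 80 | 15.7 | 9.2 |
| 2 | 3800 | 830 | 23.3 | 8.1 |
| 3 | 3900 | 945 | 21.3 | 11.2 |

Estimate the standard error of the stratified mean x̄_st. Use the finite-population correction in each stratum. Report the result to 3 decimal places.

SE(x̄_st) ≈ 0.200

V̂(x̄_st) = Σ W_h² (1 − n_h/N_h) s_h²/n_h, with W_h = N_h/N and N = 8300:
  stratum 1: (600/8300)²·(1 − 80/600)·9.2²/80 = 0.00479164
  stratum 2: (3800/8300)²·(1 − 830/3800)·8.1²/830 = 0.0129502
  stratum 3: (3900/8300)²·(1 − 945/3900)·11.2²/945 = 0.022206
V̂(x̄_st) = 0.0399478
SE(x̄_st) = √0.0399478 = 0.199869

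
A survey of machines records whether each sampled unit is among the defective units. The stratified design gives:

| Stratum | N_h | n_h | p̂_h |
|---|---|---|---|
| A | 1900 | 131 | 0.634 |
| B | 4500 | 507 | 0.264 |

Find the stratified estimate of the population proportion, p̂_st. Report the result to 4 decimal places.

p̂_st ≈ 0.3738

N = 6400; stratum weights W_h = N_h/N.
p̂_st = Σ W_h p̂_h = (1900·0.634 + 4500·0.264)/6400 = 0.37384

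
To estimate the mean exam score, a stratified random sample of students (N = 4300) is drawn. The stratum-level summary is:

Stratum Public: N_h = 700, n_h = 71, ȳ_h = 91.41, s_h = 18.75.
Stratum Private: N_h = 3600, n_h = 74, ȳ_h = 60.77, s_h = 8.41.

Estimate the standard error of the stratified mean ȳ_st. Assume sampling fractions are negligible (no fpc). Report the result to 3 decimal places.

SE(ȳ_st) ≈ 0.895

V̂(ȳ_st) = Σ W_h² s_h²/n_h, with W_h = N_h/N and N = 4300:
  stratum Public: (700/4300)²·18.75²/71 = 0.131221
  stratum Private: (3600/4300)²·8.41²/74 = 0.669928
V̂(ȳ_st) = 0.801149
SE(ȳ_st) = √0.801149 = 0.895069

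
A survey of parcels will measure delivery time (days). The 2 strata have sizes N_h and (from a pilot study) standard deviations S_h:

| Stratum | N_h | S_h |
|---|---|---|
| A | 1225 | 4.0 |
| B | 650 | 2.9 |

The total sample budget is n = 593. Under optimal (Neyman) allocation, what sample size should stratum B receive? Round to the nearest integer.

165

Neyman allocation: n_h = n · N_h S_h / Σ N_i S_i, with n = 593.
  stratum A: N_h·S_h = 1225·4.0 = 4900.00
  stratum B: N_h·S_h = 650·2.9 = 1885.00
Σ N_h S_h = 6785.00
n for stratum B = 593·1885.00/6785.00 = 164.746 → 165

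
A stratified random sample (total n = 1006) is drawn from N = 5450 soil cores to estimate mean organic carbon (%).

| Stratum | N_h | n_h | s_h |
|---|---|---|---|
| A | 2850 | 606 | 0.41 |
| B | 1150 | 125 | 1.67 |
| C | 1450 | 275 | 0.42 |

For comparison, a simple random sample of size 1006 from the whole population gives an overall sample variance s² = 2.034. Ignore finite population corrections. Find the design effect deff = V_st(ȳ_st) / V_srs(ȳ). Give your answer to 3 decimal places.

deff ≈ 0.551

V̂(ȳ_st) = Σ W_h² s_h²/n_h, with W_h = N_h/N and N = 5450:
  stratum A: (2850/5450)²·0.41²/606 = 7.58563e-05
  stratum B: (1150/5450)²·1.67²/125 = 0.000993403
  stratum C: (1450/5450)²·0.42²/275 = 4.54055e-05
V_st = 0.00111467
V_srs = s²/n = 2.034/1006 = 0.00202187
deff = V_st / V_srs = 0.00111467/0.00202187 = 0.5513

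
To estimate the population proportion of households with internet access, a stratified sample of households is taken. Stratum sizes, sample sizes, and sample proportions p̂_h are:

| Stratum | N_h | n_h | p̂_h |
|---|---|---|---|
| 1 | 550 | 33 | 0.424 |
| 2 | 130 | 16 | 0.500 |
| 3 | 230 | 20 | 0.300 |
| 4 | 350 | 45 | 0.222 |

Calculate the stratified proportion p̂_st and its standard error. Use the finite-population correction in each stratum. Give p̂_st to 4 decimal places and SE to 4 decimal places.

N = 1260; stratum weights W_h = N_h/N.
p̂_st = Σ W_h p̂_h = (550·0.424 + 130·0.500 + 230·0.300 + 350·0.222)/1260 = 0.35310
V̂(p̂_st) = Σ W_h² (1 − n_h/N_h) p̂_h(1−p̂_h)/(n_h−1):
  stratum 1: (550/1260)²·(1 − 33/550)·0.424·0.576/32 = 0.00136694
  stratum 2: (130/1260)²·(1 − 16/130)·0.500·0.500/15 = 0.000155581
  stratum 3: (230/1260)²·(1 − 20/230)·0.300·0.700/19 = 0.000336257
  stratum 4: (350/1260)²·(1 − 45/350)·0.222·0.778/44 = 0.000263941
V̂(p̂_st) = 0.00212272; SE = √V̂ = 0.046073

p̂_st ≈ 0.3531, SE ≈ 0.0461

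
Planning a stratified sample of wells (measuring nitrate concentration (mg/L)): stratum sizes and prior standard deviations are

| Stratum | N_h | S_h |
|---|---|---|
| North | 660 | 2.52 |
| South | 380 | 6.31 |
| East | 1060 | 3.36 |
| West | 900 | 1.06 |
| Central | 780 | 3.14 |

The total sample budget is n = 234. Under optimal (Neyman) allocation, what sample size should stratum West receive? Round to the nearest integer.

20

Neyman allocation: n_h = n · N_h S_h / Σ N_i S_i, with n = 234.
  stratum North: N_h·S_h = 660·2.52 = 1663.20
  stratum South: N_h·S_h = 380·6.31 = 2397.80
  stratum East: N_h·S_h = 1060·3.36 = 3561.60
  stratum West: N_h·S_h = 900·1.06 = 954.00
  stratum Central: N_h·S_h = 780·3.14 = 2449.20
Σ N_h S_h = 11025.80
n for stratum West = 234·954.00/11025.80 = 20.247 → 20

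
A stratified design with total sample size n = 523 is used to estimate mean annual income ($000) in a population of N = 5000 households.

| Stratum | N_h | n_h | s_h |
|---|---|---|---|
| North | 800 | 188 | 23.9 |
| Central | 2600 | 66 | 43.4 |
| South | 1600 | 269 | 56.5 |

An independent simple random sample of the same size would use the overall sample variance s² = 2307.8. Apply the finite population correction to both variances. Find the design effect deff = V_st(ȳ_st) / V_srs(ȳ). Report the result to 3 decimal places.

V̂(ȳ_st) = Σ W_h² (1 − n_h/N_h) s_h²/n_h, with W_h = N_h/N and N = 5000:
  stratum North: (800/5000)²·(1 − 188/800)·23.9²/188 = 0.0595031
  stratum Central: (2600/5000)²·(1 − 66/2600)·43.4²/66 = 7.521
  stratum South: (1600/5000)²·(1 − 269/1600)·56.5²/269 = 1.01089
V_st = 8.59139
V_srs = (1 − 523/5000)·2307.8/523 = 3.95106
deff = V_st / V_srs = 8.59139/3.95106 = 2.1745

deff ≈ 2.174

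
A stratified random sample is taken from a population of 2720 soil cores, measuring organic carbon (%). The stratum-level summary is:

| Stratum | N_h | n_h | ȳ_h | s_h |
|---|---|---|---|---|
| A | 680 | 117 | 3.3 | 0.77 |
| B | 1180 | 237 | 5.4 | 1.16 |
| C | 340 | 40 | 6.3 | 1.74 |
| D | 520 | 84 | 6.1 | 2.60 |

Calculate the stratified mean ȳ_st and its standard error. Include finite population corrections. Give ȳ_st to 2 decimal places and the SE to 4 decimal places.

ȳ_st ≈ 5.12, SE ≈ 0.0680

ȳ_st = Σ W_h ȳ_h = (680·3.3 + 1180·5.4 + 340·6.3 + 520·6.1)/2720 = 5.12132
V̂(ȳ_st) = Σ W_h² (1 − n_h/N_h) s_h²/n_h, with W_h = N_h/N and N = 2720:
  stratum A: (680/2720)²·(1 − 117/680)·0.77²/117 = 0.000262226
  stratum B: (1180/2720)²·(1 − 237/1180)·1.16²/237 = 0.000853932
  stratum C: (340/2720)²·(1 − 40/340)·1.74²/40 = 0.00104352
  stratum D: (520/2720)²·(1 − 84/520)·2.60²/84 = 0.00246615
V̂(ȳ_st) = 0.00462583
SE(ȳ_st) = √0.00462583 = 0.0680134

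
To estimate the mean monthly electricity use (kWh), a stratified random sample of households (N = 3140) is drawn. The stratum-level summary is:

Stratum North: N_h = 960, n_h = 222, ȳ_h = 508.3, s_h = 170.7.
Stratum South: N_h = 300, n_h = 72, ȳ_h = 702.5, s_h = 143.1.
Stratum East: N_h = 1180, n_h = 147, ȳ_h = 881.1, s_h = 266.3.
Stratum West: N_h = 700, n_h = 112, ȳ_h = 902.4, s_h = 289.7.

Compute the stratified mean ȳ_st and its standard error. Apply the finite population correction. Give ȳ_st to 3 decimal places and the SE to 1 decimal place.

ȳ_st = Σ W_h ȳ_h = (960·508.3 + 300·702.5 + 1180·881.1 + 700·902.4)/3140 = 754.80764
V̂(ȳ_st) = Σ W_h² (1 − n_h/N_h) s_h²/n_h, with W_h = N_h/N and N = 3140:
  stratum North: (960/3140)²·(1 − 222/960)·170.7²/222 = 9.43153
  stratum South: (300/3140)²·(1 − 72/300)·143.1²/72 = 1.97307
  stratum East: (1180/3140)²·(1 − 147/1180)·266.3²/147 = 59.6414
  stratum West: (700/3140)²·(1 − 112/700)·289.7²/112 = 31.282
V̂(ȳ_st) = 102.328
SE(ȳ_st) = √102.328 = 10.1157

ȳ_st ≈ 754.808, SE ≈ 10.1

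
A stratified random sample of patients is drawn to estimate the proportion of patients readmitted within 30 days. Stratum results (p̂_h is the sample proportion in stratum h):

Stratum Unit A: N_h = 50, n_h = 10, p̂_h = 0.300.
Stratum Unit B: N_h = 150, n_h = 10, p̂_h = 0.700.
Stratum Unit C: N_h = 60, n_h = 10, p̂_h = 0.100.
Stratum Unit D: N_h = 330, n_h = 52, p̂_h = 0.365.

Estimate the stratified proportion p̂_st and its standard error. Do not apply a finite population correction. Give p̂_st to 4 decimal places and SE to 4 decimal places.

p̂_st ≈ 0.4177, SE ≈ 0.0566

N = 590; stratum weights W_h = N_h/N.
p̂_st = Σ W_h p̂_h = (50·0.300 + 150·0.700 + 60·0.100 + 330·0.365)/590 = 0.41771
V̂(p̂_st) = Σ W_h² p̂_h(1−p̂_h)/(n_h−1):
  stratum Unit A: (50/590)²·0.300·0.700/9 = 0.000167576
  stratum Unit B: (150/590)²·0.700·0.300/9 = 0.00150819
  stratum Unit C: (60/590)²·0.100·0.900/9 = 0.000103419
  stratum Unit D: (330/590)²·0.365·0.635/51 = 0.00142174
V̂(p̂_st) = 0.00320092; SE = √V̂ = 0.0565767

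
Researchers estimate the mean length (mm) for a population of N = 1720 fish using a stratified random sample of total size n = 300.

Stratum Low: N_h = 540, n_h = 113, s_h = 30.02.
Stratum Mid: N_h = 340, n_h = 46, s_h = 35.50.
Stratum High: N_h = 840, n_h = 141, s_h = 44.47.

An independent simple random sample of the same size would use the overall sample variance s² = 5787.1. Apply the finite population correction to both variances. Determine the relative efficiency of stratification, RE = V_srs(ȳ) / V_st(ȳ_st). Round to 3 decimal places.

V̂(ȳ_st) = Σ W_h² (1 − n_h/N_h) s_h²/n_h, with W_h = N_h/N and N = 1720:
  stratum Low: (540/1720)²·(1 − 113/540)·30.02²/113 = 0.621595
  stratum Mid: (340/1720)²·(1 − 46/340)·35.50²/46 = 0.925696
  stratum High: (840/1720)²·(1 − 141/840)·44.47²/141 = 2.78365
V_st = 4.33094
V_srs = (1 − 300/1720)·5787.1/300 = 15.9257
Relative efficiency = V_srs / V_st = 15.9257/4.33094 = 3.6772

RE ≈ 3.677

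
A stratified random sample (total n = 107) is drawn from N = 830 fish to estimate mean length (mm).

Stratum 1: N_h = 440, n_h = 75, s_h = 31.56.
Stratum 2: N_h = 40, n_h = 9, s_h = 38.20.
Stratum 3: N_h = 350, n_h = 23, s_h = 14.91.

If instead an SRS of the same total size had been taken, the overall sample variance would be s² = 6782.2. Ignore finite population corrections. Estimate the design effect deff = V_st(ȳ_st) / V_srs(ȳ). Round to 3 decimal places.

V̂(ȳ_st) = Σ W_h² s_h²/n_h, with W_h = N_h/N and N = 830:
  stratum 1: (440/830)²·31.56²/75 = 3.73217
  stratum 2: (40/830)²·38.20²/9 = 0.376572
  stratum 3: (350/830)²·14.91²/23 = 1.71873
V_st = 5.82747
V_srs = s²/n = 6782.2/107 = 63.385
deff = V_st / V_srs = 5.82747/63.385 = 0.0919

deff ≈ 0.092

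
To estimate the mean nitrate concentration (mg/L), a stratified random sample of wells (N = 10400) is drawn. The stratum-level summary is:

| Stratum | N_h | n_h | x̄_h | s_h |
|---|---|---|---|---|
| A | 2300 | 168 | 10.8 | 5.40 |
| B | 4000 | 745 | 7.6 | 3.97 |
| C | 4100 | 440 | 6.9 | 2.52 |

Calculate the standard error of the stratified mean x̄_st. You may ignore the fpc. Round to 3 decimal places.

V̂(x̄_st) = Σ W_h² s_h²/n_h, with W_h = N_h/N and N = 10400:
  stratum A: (2300/10400)²·5.40²/168 = 0.00848921
  stratum B: (4000/10400)²·3.97²/745 = 0.00312952
  stratum C: (4100/10400)²·2.52²/440 = 0.0022431
V̂(x̄_st) = 0.0138618
SE(x̄_st) = √0.0138618 = 0.117736

SE(x̄_st) ≈ 0.118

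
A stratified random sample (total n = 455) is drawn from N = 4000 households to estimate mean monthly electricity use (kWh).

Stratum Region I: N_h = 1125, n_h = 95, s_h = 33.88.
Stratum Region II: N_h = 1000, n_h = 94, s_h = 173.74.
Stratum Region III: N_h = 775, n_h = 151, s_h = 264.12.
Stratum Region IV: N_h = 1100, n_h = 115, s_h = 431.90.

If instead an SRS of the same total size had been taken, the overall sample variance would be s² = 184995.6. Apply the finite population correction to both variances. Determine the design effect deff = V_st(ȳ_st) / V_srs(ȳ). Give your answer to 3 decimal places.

V̂(ȳ_st) = Σ W_h² (1 − n_h/N_h) s_h²/n_h, with W_h = N_h/N and N = 4000:
  stratum Region I: (1125/4000)²·(1 − 95/1125)·33.88²/95 = 0.87505
  stratum Region II: (1000/4000)²·(1 − 94/1000)·173.74²/94 = 18.1836
  stratum Region III: (775/4000)²·(1 − 151/775)·264.12²/151 = 13.9634
  stratum Region IV: (1100/4000)²·(1 − 115/1100)·431.90²/115 = 109.844
V_st = 142.866
V_srs = (1 − 455/4000)·184995.6/455 = 360.335
deff = V_st / V_srs = 142.866/360.335 = 0.3965

deff ≈ 0.396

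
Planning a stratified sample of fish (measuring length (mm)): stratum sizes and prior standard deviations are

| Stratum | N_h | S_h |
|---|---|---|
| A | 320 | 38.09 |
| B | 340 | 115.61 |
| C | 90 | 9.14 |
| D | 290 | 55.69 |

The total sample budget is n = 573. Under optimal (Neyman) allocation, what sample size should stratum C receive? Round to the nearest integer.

7

Neyman allocation: n_h = n · N_h S_h / Σ N_i S_i, with n = 573.
  stratum A: N_h·S_h = 320·38.09 = 12188.80
  stratum B: N_h·S_h = 340·115.61 = 39307.40
  stratum C: N_h·S_h = 90·9.14 = 822.60
  stratum D: N_h·S_h = 290·55.69 = 16150.10
Σ N_h S_h = 68468.90
n for stratum C = 573·822.60/68468.90 = 6.884 → 7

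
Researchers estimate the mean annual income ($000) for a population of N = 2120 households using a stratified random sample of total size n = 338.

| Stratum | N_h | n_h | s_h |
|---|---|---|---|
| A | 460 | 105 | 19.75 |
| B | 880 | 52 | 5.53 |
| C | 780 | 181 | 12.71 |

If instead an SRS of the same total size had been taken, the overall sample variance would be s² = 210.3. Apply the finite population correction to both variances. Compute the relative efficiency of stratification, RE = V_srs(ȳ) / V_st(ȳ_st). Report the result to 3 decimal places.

V̂(ȳ_st) = Σ W_h² (1 − n_h/N_h) s_h²/n_h, with W_h = N_h/N and N = 2120:
  stratum A: (460/2120)²·(1 − 105/460)·19.75²/105 = 0.134977
  stratum B: (880/2120)²·(1 − 52/880)·5.53²/52 = 0.0953429
  stratum C: (780/2120)²·(1 − 181/780)·12.71²/181 = 0.0927817
V_st = 0.323101
V_srs = (1 − 338/2120)·210.3/338 = 0.522991
Relative efficiency = V_srs / V_st = 0.522991/0.323101 = 1.6187

RE ≈ 1.619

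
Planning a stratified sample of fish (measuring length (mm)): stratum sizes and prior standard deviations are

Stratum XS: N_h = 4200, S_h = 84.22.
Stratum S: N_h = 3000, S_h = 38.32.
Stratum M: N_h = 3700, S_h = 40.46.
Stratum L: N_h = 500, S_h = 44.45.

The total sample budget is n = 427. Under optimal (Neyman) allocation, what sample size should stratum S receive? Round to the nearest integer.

Neyman allocation: n_h = n · N_h S_h / Σ N_i S_i, with n = 427.
  stratum XS: N_h·S_h = 4200·84.22 = 353724.00
  stratum S: N_h·S_h = 3000·38.32 = 114960.00
  stratum M: N_h·S_h = 3700·40.46 = 149702.00
  stratum L: N_h·S_h = 500·44.45 = 22225.00
Σ N_h S_h = 640611.00
n for stratum S = 427·114960.00/640611.00 = 76.627 → 77

77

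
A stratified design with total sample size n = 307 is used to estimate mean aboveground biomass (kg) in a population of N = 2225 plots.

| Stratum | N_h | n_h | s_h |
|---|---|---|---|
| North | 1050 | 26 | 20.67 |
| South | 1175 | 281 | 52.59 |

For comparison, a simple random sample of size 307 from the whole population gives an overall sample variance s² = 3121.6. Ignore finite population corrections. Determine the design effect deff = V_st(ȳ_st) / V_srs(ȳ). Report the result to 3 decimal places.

V̂(ȳ_st) = Σ W_h² s_h²/n_h, with W_h = N_h/N and N = 2225:
  stratum North: (1050/2225)²·20.67²/26 = 3.65954
  stratum South: (1175/2225)²·52.59²/281 = 2.74483
V_st = 6.40437
V_srs = s²/n = 3121.6/307 = 10.1681
deff = V_st / V_srs = 6.40437/10.1681 = 0.6299

deff ≈ 0.630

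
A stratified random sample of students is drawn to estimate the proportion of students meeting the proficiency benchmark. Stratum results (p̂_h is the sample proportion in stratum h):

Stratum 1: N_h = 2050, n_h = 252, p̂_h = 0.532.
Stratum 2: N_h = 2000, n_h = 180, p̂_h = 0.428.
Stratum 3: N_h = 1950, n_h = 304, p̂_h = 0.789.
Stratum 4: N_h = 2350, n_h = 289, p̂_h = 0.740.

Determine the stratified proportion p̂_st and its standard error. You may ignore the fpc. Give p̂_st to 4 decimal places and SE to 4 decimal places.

p̂_st ≈ 0.6256, SE ≈ 0.0149

N = 8350; stratum weights W_h = N_h/N.
p̂_st = Σ W_h p̂_h = (2050·0.532 + 2000·0.428 + 1950·0.789 + 2350·0.740)/8350 = 0.62565
V̂(p̂_st) = Σ W_h² p̂_h(1−p̂_h)/(n_h−1):
  stratum 1: (2050/8350)²·0.532·0.468/251 = 5.97886e-05
  stratum 2: (2000/8350)²·0.428·0.572/179 = 7.84646e-05
  stratum 3: (1950/8350)²·0.789·0.211/303 = 2.99649e-05
  stratum 4: (2350/8350)²·0.740·0.260/288 = 5.29146e-05
V̂(p̂_st) = 0.000221133; SE = √V̂ = 0.0148705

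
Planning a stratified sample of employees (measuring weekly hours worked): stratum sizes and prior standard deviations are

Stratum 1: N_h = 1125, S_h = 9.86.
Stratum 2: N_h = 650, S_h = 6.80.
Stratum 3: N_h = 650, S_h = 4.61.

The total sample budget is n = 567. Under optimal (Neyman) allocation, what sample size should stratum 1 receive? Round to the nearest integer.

340

Neyman allocation: n_h = n · N_h S_h / Σ N_i S_i, with n = 567.
  stratum 1: N_h·S_h = 1125·9.86 = 11092.50
  stratum 2: N_h·S_h = 650·6.80 = 4420.00
  stratum 3: N_h·S_h = 650·4.61 = 2996.50
Σ N_h S_h = 18509.00
n for stratum 1 = 567·11092.50/18509.00 = 339.805 → 340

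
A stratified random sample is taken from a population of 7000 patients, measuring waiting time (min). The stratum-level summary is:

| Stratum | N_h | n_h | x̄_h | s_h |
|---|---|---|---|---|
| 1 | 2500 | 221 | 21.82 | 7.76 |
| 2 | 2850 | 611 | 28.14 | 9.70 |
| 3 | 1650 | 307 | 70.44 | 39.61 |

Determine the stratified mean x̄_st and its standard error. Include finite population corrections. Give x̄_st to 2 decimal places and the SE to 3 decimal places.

x̄_st = Σ W_h x̄_h = (2500·21.82 + 2850·28.14 + 1650·70.44)/7000 = 35.85357
V̂(x̄_st) = Σ W_h² (1 − n_h/N_h) s_h²/n_h, with W_h = N_h/N and N = 7000:
  stratum 1: (2500/7000)²·(1 − 221/2500)·7.76²/221 = 0.0316825
  stratum 2: (2850/7000)²·(1 − 611/2850)·9.70²/611 = 0.0200542
  stratum 3: (1650/7000)²·(1 − 307/1650)·39.61²/307 = 0.231119
V̂(x̄_st) = 0.282855
SE(x̄_st) = √0.282855 = 0.531842

x̄_st ≈ 35.85, SE ≈ 0.532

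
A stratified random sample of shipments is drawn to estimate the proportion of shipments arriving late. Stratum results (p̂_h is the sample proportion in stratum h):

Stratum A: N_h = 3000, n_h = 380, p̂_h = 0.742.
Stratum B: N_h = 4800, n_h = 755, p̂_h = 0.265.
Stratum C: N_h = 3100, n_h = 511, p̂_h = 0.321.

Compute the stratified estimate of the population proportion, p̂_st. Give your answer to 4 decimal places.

N = 10900; stratum weights W_h = N_h/N.
p̂_st = Σ W_h p̂_h = (3000·0.742 + 4800·0.265 + 3100·0.321)/10900 = 0.41221

p̂_st ≈ 0.4122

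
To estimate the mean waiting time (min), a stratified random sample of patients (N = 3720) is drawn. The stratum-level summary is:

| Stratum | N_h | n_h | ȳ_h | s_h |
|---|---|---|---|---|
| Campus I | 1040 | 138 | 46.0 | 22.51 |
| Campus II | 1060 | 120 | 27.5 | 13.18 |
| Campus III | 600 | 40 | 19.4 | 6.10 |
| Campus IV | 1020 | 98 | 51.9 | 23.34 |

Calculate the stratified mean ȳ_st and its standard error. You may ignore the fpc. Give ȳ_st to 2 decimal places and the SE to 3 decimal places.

ȳ_st ≈ 38.06, SE ≈ 0.920

ȳ_st = Σ W_h ȳ_h = (1040·46.0 + 1060·27.5 + 600·19.4 + 1020·51.9)/3720 = 38.05591
V̂(ȳ_st) = Σ W_h² s_h²/n_h, with W_h = N_h/N and N = 3720:
  stratum Campus I: (1040/3720)²·22.51²/138 = 0.286981
  stratum Campus II: (1060/3720)²·13.18²/120 = 0.117537
  stratum Campus III: (600/3720)²·6.10²/40 = 0.0242001
  stratum Campus IV: (1020/3720)²·23.34²/98 = 0.417917
V̂(ȳ_st) = 0.846635
SE(ȳ_st) = √0.846635 = 0.920128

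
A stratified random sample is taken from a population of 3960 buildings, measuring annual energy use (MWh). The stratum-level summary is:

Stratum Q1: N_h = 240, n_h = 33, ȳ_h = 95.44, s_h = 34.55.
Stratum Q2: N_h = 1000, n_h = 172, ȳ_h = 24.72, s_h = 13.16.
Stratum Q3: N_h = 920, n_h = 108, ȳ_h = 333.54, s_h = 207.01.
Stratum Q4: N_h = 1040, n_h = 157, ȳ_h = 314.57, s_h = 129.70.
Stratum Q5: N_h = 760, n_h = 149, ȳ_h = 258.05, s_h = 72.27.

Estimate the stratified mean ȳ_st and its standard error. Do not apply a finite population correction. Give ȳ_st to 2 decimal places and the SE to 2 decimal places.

ȳ_st ≈ 221.65, SE ≈ 5.50

ȳ_st = Σ W_h ȳ_h = (240·95.44 + 1000·24.72 + 920·333.54 + 1040·314.57 + 760·258.05)/3960 = 221.65485
V̂(ȳ_st) = Σ W_h² s_h²/n_h, with W_h = N_h/N and N = 3960:
  stratum Q1: (240/3960)²·34.55²/33 = 0.132866
  stratum Q2: (1000/3960)²·13.16²/172 = 0.0642086
  stratum Q3: (920/3960)²·207.01²/108 = 21.4163
  stratum Q4: (1040/3960)²·129.70²/157 = 7.39021
  stratum Q5: (760/3960)²·72.27²/149 = 1.29112
V̂(ȳ_st) = 30.2947
SE(ȳ_st) = √30.2947 = 5.50406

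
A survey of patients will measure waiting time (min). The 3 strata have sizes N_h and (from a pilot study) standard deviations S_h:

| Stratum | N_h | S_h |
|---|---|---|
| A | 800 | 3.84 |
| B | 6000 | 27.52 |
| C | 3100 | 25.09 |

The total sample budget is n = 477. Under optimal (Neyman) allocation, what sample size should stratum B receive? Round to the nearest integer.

320

Neyman allocation: n_h = n · N_h S_h / Σ N_i S_i, with n = 477.
  stratum A: N_h·S_h = 800·3.84 = 3072.00
  stratum B: N_h·S_h = 6000·27.52 = 165120.00
  stratum C: N_h·S_h = 3100·25.09 = 77779.00
Σ N_h S_h = 245971.00
n for stratum B = 477·165120.00/245971.00 = 320.209 → 320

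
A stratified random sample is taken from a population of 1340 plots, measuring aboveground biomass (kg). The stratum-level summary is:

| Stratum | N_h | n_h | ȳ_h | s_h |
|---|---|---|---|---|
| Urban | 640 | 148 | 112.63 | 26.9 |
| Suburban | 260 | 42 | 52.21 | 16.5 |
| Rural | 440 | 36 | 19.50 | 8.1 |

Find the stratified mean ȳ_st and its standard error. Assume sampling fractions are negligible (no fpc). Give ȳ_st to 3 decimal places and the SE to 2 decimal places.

ȳ_st ≈ 70.327, SE ≈ 1.25

ȳ_st = Σ W_h ȳ_h = (640·112.63 + 260·52.21 + 440·19.50)/1340 = 70.32672
V̂(ȳ_st) = Σ W_h² s_h²/n_h, with W_h = N_h/N and N = 1340:
  stratum Urban: (640/1340)²·26.9²/148 = 1.1153
  stratum Suburban: (260/1340)²·16.5²/42 = 0.244037
  stratum Rural: (440/1340)²·8.1²/36 = 0.1965
V̂(ȳ_st) = 1.55584
SE(ȳ_st) = √1.55584 = 1.24733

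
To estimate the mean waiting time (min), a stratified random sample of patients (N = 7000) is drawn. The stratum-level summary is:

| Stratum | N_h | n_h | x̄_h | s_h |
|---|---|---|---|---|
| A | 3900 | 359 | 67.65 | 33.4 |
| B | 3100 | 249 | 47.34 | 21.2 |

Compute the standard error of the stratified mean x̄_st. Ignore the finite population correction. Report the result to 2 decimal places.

V̂(x̄_st) = Σ W_h² s_h²/n_h, with W_h = N_h/N and N = 7000:
  stratum A: (3900/7000)²·33.4²/359 = 0.964565
  stratum B: (3100/7000)²·21.2²/249 = 0.353997
V̂(x̄_st) = 1.31856
SE(x̄_st) = √1.31856 = 1.14829

SE(x̄_st) ≈ 1.15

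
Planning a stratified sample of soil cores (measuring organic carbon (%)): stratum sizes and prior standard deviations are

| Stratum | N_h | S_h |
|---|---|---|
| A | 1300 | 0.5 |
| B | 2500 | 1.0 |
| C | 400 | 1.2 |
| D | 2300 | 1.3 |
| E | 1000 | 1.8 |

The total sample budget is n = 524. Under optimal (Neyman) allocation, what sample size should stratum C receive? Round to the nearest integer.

30

Neyman allocation: n_h = n · N_h S_h / Σ N_i S_i, with n = 524.
  stratum A: N_h·S_h = 1300·0.5 = 650.00
  stratum B: N_h·S_h = 2500·1.0 = 2500.00
  stratum C: N_h·S_h = 400·1.2 = 480.00
  stratum D: N_h·S_h = 2300·1.3 = 2990.00
  stratum E: N_h·S_h = 1000·1.8 = 1800.00
Σ N_h S_h = 8420.00
n for stratum C = 524·480.00/8420.00 = 29.872 → 30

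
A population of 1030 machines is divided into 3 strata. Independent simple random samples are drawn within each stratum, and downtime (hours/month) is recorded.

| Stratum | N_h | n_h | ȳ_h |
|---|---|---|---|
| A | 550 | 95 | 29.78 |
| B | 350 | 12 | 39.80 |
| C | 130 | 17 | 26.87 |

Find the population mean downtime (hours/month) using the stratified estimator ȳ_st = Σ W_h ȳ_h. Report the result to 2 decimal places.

N = Σ N_h = 1030. Stratum weights W_h = N_h/N.
ȳ_st = (550·29.78 + 350·39.80 + 130·26.87) / 1030 = 32.8176

ȳ_st ≈ 32.82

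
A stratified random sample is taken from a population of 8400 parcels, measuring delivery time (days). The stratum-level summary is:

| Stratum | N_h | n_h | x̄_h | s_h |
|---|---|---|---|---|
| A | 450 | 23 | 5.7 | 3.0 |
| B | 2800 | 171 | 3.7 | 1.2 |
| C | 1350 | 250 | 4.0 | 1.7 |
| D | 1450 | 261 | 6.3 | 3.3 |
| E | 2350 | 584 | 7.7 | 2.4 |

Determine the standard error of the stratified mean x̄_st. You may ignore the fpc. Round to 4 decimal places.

SE(x̄_st) ≈ 0.0661

V̂(x̄_st) = Σ W_h² s_h²/n_h, with W_h = N_h/N and N = 8400:
  stratum A: (450/8400)²·3.0²/23 = 0.001123
  stratum B: (2800/8400)²·1.2²/171 = 0.000935673
  stratum C: (1350/8400)²·1.7²/250 = 0.000298584
  stratum D: (1450/8400)²·3.3²/261 = 0.00124327
  stratum E: (2350/8400)²·2.4²/584 = 0.000771946
V̂(x̄_st) = 0.00437247
SE(x̄_st) = √0.00437247 = 0.0661247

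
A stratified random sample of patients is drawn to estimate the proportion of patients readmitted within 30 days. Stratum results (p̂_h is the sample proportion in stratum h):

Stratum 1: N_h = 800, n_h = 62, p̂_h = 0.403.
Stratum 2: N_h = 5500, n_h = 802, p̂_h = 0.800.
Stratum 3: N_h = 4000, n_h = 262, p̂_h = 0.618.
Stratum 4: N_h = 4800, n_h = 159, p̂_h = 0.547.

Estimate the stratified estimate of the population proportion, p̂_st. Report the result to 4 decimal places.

p̂_st ≈ 0.6503

N = 15100; stratum weights W_h = N_h/N.
p̂_st = Σ W_h p̂_h = (800·0.403 + 5500·0.800 + 4000·0.618 + 4800·0.547)/15100 = 0.65033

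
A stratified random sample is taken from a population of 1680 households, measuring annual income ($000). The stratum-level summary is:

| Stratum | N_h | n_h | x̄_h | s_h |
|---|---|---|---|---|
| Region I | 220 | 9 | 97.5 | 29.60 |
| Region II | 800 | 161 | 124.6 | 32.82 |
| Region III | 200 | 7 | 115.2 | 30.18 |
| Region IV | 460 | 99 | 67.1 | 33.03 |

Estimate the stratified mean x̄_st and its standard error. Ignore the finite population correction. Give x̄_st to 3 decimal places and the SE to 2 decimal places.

x̄_st = Σ W_h x̄_h = (220·97.5 + 800·124.6 + 200·115.2 + 460·67.1)/1680 = 104.18810
V̂(x̄_st) = Σ W_h² s_h²/n_h, with W_h = N_h/N and N = 1680:
  stratum Region I: (220/1680)²·29.60²/9 = 1.66943
  stratum Region II: (800/1680)²·32.82²/161 = 1.51709
  stratum Region III: (200/1680)²·30.18²/7 = 1.84409
  stratum Region IV: (460/1680)²·33.03²/99 = 0.826188
V̂(x̄_st) = 5.8568
SE(x̄_st) = √5.8568 = 2.42008

x̄_st ≈ 104.188, SE ≈ 2.42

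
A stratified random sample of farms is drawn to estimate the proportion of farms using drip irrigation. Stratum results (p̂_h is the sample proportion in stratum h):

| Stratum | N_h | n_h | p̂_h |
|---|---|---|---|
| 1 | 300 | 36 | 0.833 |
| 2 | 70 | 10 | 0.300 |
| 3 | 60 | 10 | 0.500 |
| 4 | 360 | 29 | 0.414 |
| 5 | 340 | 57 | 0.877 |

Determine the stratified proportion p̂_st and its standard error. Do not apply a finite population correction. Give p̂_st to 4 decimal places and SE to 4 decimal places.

N = 1130; stratum weights W_h = N_h/N.
p̂_st = Σ W_h p̂_h = (300·0.833 + 70·0.300 + 60·0.500 + 360·0.414 + 340·0.877)/1130 = 0.66205
V̂(p̂_st) = Σ W_h² p̂_h(1−p̂_h)/(n_h−1):
  stratum 1: (300/1130)²·0.833·0.167/35 = 0.000280143
  stratum 2: (70/1130)²·0.300·0.700/9 = 8.95398e-05
  stratum 3: (60/1130)²·0.500·0.500/9 = 7.83147e-05
  stratum 4: (360/1130)²·0.414·0.586/28 = 0.000879403
  stratum 5: (340/1130)²·0.877·0.123/56 = 0.000174388
V̂(p̂_st) = 0.00150179; SE = √V̂ = 0.0387529

p̂_st ≈ 0.6621, SE ≈ 0.0388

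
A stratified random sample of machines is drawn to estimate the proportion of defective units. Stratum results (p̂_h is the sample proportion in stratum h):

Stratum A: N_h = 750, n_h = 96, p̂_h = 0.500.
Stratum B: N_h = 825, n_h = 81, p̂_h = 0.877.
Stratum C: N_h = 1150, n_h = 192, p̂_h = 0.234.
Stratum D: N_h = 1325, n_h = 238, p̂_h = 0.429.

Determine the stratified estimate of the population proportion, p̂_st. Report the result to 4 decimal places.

N = 4050; stratum weights W_h = N_h/N.
p̂_st = Σ W_h p̂_h = (750·0.500 + 825·0.877 + 1150·0.234 + 1325·0.429)/4050 = 0.47804

p̂_st ≈ 0.4780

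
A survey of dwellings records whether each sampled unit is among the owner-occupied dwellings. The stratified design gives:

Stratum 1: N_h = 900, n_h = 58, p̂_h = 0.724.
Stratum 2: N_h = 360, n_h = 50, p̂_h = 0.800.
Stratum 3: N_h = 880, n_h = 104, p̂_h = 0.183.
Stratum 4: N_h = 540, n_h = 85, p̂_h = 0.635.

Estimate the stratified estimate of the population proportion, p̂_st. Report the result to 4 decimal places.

p̂_st ≈ 0.5386

N = 2680; stratum weights W_h = N_h/N.
p̂_st = Σ W_h p̂_h = (900·0.724 + 360·0.800 + 880·0.183 + 540·0.635)/2680 = 0.53863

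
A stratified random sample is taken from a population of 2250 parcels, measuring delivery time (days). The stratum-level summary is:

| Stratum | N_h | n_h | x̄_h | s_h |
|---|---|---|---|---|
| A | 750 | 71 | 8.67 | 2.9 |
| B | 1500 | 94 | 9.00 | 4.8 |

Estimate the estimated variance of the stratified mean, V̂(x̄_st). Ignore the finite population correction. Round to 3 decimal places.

V̂(x̄_st) = Σ W_h² s_h²/n_h, with W_h = N_h/N and N = 2250:
  stratum A: (750/2250)²·2.9²/71 = 0.0131612
  stratum B: (1500/2250)²·4.8²/94 = 0.108936
V̂(x̄_st) = 0.122097

V̂(x̄_st) ≈ 0.122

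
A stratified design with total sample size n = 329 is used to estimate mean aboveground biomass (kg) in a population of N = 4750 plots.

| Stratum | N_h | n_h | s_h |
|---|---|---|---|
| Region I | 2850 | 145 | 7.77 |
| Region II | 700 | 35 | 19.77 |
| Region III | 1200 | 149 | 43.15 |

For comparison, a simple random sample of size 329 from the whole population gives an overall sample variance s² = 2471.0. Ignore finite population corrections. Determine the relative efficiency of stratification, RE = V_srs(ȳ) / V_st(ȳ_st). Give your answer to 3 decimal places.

V̂(ȳ_st) = Σ W_h² s_h²/n_h, with W_h = N_h/N and N = 4750:
  stratum Region I: (2850/4750)²·7.77²/145 = 0.149891
  stratum Region II: (700/4750)²·19.77²/35 = 0.242524
  stratum Region III: (1200/4750)²·43.15²/149 = 0.797537
V_st = 1.18995
V_srs = s²/n = 2471.0/329 = 7.51064
Relative efficiency = V_srs / V_st = 7.51064/1.18995 = 6.3117

RE ≈ 6.312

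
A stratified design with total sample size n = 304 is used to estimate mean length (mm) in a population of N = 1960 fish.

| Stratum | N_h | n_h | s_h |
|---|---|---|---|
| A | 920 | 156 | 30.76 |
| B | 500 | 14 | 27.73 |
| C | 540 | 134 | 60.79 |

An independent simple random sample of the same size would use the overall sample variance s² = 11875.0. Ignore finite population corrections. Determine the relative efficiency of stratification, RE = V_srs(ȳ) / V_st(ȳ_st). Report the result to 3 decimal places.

RE ≈ 5.577

V̂(ȳ_st) = Σ W_h² s_h²/n_h, with W_h = N_h/N and N = 1960:
  stratum A: (920/1960)²·30.76²/156 = 1.33632
  stratum B: (500/1960)²·27.73²/14 = 3.57437
  stratum C: (540/1960)²·60.79²/134 = 2.09332
V_st = 7.00401
V_srs = s²/n = 11875.0/304 = 39.0625
Relative efficiency = V_srs / V_st = 39.0625/7.00401 = 5.5772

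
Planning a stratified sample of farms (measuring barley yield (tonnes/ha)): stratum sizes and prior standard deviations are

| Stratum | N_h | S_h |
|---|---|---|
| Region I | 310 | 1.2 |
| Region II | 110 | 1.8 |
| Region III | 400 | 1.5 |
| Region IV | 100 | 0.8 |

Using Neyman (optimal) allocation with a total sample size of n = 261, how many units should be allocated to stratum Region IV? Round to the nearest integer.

Neyman allocation: n_h = n · N_h S_h / Σ N_i S_i, with n = 261.
  stratum Region I: N_h·S_h = 310·1.2 = 372.00
  stratum Region II: N_h·S_h = 110·1.8 = 198.00
  stratum Region III: N_h·S_h = 400·1.5 = 600.00
  stratum Region IV: N_h·S_h = 100·0.8 = 80.00
Σ N_h S_h = 1250.00
n for stratum Region IV = 261·80.00/1250.00 = 16.704 → 17

17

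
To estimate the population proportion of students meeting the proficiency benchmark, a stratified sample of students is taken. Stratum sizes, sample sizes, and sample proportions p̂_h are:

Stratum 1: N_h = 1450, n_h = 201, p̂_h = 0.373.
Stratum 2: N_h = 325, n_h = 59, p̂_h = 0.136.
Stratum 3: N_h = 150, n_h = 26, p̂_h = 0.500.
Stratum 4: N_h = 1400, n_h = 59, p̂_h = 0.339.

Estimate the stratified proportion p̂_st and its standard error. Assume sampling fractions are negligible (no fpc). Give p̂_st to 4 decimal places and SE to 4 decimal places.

p̂_st ≈ 0.3412, SE ≈ 0.0308

N = 3325; stratum weights W_h = N_h/N.
p̂_st = Σ W_h p̂_h = (1450·0.373 + 325·0.136 + 150·0.500 + 1400·0.339)/3325 = 0.34125
V̂(p̂_st) = Σ W_h² p̂_h(1−p̂_h)/(n_h−1):
  stratum 1: (1450/3325)²·0.373·0.627/200 = 0.000222382
  stratum 2: (325/3325)²·0.136·0.864/58 = 1.93557e-05
  stratum 3: (150/3325)²·0.500·0.500/25 = 2.03516e-05
  stratum 4: (1400/3325)²·0.339·0.661/58 = 0.00068493
V̂(p̂_st) = 0.000947019; SE = √V̂ = 0.0307737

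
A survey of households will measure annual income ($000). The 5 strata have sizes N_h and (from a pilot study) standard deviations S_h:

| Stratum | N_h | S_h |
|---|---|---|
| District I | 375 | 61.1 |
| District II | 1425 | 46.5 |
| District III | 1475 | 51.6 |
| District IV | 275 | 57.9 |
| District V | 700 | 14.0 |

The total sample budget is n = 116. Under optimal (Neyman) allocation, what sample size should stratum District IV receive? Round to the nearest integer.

10

Neyman allocation: n_h = n · N_h S_h / Σ N_i S_i, with n = 116.
  stratum District I: N_h·S_h = 375·61.1 = 22912.50
  stratum District II: N_h·S_h = 1425·46.5 = 66262.50
  stratum District III: N_h·S_h = 1475·51.6 = 76110.00
  stratum District IV: N_h·S_h = 275·57.9 = 15922.50
  stratum District V: N_h·S_h = 700·14.0 = 9800.00
Σ N_h S_h = 191007.50
n for stratum District IV = 116·15922.50/191007.50 = 9.670 → 10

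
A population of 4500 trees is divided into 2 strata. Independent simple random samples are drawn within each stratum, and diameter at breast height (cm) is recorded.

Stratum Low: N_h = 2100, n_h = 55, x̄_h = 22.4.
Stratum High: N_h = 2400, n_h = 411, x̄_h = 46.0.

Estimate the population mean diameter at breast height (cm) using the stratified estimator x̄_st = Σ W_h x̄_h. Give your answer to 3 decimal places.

N = Σ N_h = 4500. Stratum weights W_h = N_h/N.
x̄_st = (2100·22.4 + 2400·46.0) / 4500 = 34.98667

x̄_st ≈ 34.987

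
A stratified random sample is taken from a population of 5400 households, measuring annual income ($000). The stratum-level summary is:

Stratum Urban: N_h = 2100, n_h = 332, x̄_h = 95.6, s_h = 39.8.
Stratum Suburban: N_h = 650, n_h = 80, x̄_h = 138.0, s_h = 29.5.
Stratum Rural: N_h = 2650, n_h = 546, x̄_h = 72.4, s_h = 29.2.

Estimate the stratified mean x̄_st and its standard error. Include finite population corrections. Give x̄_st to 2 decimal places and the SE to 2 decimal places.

x̄_st ≈ 89.32, SE ≈ 1.02

x̄_st = Σ W_h x̄_h = (2100·95.6 + 650·138.0 + 2650·72.4)/5400 = 89.31852
V̂(x̄_st) = Σ W_h² (1 − n_h/N_h) s_h²/n_h, with W_h = N_h/N and N = 5400:
  stratum Urban: (2100/5400)²·(1 − 332/2100)·39.8²/332 = 0.607494
  stratum Suburban: (650/5400)²·(1 − 80/650)·29.5²/80 = 0.138215
  stratum Rural: (2650/5400)²·(1 − 546/2650)·29.2²/546 = 0.298591
V̂(x̄_st) = 1.0443
SE(x̄_st) = √1.0443 = 1.02191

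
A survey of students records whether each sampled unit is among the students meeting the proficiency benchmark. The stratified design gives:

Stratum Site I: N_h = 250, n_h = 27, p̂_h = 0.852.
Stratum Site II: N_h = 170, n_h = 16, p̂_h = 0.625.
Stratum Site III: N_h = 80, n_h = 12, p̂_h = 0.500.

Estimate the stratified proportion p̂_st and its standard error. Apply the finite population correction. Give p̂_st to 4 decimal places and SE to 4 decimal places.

p̂_st ≈ 0.7185, SE ≈ 0.0567

N = 500; stratum weights W_h = N_h/N.
p̂_st = Σ W_h p̂_h = (250·0.852 + 170·0.625 + 80·0.500)/500 = 0.71850
V̂(p̂_st) = Σ W_h² (1 − n_h/N_h) p̂_h(1−p̂_h)/(n_h−1):
  stratum Site I: (250/500)²·(1 − 27/250)·0.852·0.148/26 = 0.00108152
  stratum Site II: (170/500)²·(1 − 16/170)·0.625·0.375/15 = 0.00163625
  stratum Site III: (80/500)²·(1 − 12/80)·0.500·0.500/11 = 0.000494545
V̂(p̂_st) = 0.00321231; SE = √V̂ = 0.0566773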